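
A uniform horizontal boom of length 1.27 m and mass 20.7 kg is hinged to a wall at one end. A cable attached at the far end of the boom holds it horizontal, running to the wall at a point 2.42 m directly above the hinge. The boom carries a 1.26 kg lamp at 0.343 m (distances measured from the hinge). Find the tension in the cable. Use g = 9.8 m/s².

Taking torques about the hinge:
Beam weight: 20.7 × 9.8 = 202.9 N down at 0.635 m → arm 0.635 m, τ = 202.9 × 0.635 = 128.8 N·m clockwise.
Lamp: 1.26 × 9.8 = 12.35 N down at 0.343 m → arm 0.343 m, τ = 12.35 × 0.343 = 4.236 N·m clockwise.
Total clockwise load moment = 133 N·m.
The cable tension T acts at 1.27 m; only its component perpendicular to the boom, T sinθ, produces torque. sinθ = h/√(h²+d²) = 2.42/√(2.42²+1.27²) = 0.8855.
Balancing moments: T × 1.27 × 0.8855 = 133, giving T = 133 / 1.125 = 118 N.

T ≈ 118 N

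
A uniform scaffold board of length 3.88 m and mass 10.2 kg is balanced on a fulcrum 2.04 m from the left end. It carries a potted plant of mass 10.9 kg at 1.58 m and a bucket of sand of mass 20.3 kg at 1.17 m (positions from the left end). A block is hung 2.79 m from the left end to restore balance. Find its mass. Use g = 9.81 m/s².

m ≈ 31.6 kg

Sum moments about the fulcrum (at 2.04 m from the left end) (the support reaction has zero arm there).
Beam weight: 10.2 × 9.81 = 100.1 N down at 1.94 m → arm 0.1 m, τ = 100.1 × 0.1 = 10.01 N·m counterclockwise.
Potted plant: 10.9 × 9.81 = 106.9 N down at 1.58 m → arm 0.46 m, τ = 106.9 × 0.46 = 49.17 N·m counterclockwise.
Bucket of sand: 20.3 × 9.81 = 199.1 N down at 1.17 m → arm 0.87 m, τ = 199.1 × 0.87 = 173.2 N·m counterclockwise.
Net moment of known loads = 232.4 N·m counterclockwise.
An unknown mass m at 2.79 m has arm 0.75 m; its moment is m·g·0.75 clockwise.
For rotational equilibrium, m × 9.81 × 0.75 = 232.4, so m = 232.4 / (9.81 × 0.75) = 31.6 kg.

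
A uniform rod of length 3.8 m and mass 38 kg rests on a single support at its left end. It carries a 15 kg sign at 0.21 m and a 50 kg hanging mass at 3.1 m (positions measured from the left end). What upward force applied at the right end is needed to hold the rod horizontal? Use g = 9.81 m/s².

Choose the left end as the axis so the unknown pivot reaction has zero arm there.
Beam weight: 38 × 9.81 = 372.8 N down at 1.9 m → arm 1.9 m, τ = 372.8 × 1.9 = 708.3 N·m clockwise.
Sign: 15 × 9.81 = 147.2 N down at 0.21 m → arm 0.21 m, τ = 147.2 × 0.21 = 30.91 N·m clockwise.
Hanging mass: 50 × 9.81 = 490.5 N down at 3.1 m → arm 3.1 m, τ = 490.5 × 3.1 = 1521 N·m clockwise.
Net moment of the loads = 2260 N·m clockwise.
The upward force F acts at the right end, arm 3.8 m, giving F × 3.8 counterclockwise.
Στ = 0 ⇒ F × 3.8 = 2260 ⇒ F = 2260 / 3.8 = 595 N.

F ≈ 595 N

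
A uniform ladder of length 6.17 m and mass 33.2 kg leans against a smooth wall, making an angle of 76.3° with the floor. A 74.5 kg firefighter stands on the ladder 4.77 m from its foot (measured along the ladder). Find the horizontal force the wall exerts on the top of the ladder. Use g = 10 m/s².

N_wall ≈ 181 N

Sum moments about the foot of the ladder (the floor normal and friction both act there and drop out).
Ladder weight 33.2×10 = 332 N acts at 3.085 m along the ladder; its horizontal arm is 3.085·cos76.3° = 0.7306 m → τ = 242.6 N·m clockwise.
Firefighter: 74.5×10 = 745 N at 4.77 m → arm 1.13 m → τ = 841.8 N·m clockwise.
Wall normal N acts horizontally at the top; its moment arm is the height L sinθ = 6.17·sin76.3° = 5.994 m, counterclockwise.
Στ = 0 ⇒ N × 5.994 = 1084 ⇒ N = 181 N.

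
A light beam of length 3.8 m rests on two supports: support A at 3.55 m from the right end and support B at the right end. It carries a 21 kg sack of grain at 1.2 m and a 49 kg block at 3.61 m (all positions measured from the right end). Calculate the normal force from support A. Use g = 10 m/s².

R_A ≈ 569 N

Take moments about support B.
Sack of grain: 21 × 10 = 210 N down at 1.2 m → arm 1.2 m, τ = 210 × 1.2 = 252 N·m counterclockwise.
Block: 49 × 10 = 490 N down at 3.61 m → arm 3.61 m, τ = 490 × 3.61 = 1769 N·m counterclockwise.
Net load moment about support B = 2021 N·m counterclockwise.
Reaction R at support A is upward at 3.55 m, arm 3.55 m → moment R × 3.55 clockwise.
Setting net torque to zero: R × 3.55 = 2021 → R = 569 N.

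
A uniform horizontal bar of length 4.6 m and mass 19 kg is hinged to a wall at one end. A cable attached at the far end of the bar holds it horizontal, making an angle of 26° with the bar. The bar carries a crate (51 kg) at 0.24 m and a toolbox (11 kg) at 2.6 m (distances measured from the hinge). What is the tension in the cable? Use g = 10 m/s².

T ≈ 419 N

Choose the hinge as the axis so the unknown hinge reaction has zero arm there.
Beam weight: 19 × 10 = 190 N down at 2.3 m → arm 2.3 m, τ = 190 × 2.3 = 437 N·m clockwise.
Crate: 51 × 10 = 510 N down at 0.24 m → arm 0.24 m, τ = 510 × 0.24 = 122.4 N·m clockwise.
Toolbox: 11 × 10 = 110 N down at 2.6 m → arm 2.6 m, τ = 110 × 2.6 = 286 N·m clockwise.
Total clockwise load moment = 845.4 N·m.
The cable tension T acts at 4.6 m; only its component perpendicular to the bar, T sinθ, produces torque. sin 26° = 0.4384.
Στ = 0 ⇒ T × 4.6 × 0.4384 = 845.4 ⇒ T = 845.4 / 2.017 = 419 N.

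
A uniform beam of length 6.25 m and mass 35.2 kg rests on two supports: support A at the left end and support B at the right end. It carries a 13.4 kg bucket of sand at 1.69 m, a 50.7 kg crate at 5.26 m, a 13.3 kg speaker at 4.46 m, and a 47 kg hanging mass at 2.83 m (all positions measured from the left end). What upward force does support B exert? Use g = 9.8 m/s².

Take moments about support A.
Beam weight: 35.2 × 9.8 = 345 N down at 3.125 m → arm 3.125 m, τ = 345 × 3.125 = 1078 N·m clockwise.
Bucket of sand: 13.4 × 9.8 = 131.3 N down at 1.69 m → arm 1.69 m, τ = 131.3 × 1.69 = 221.9 N·m clockwise.
Crate: 50.7 × 9.8 = 496.9 N down at 5.26 m → arm 5.26 m, τ = 496.9 × 5.26 = 2614 N·m clockwise.
Speaker: 13.3 × 9.8 = 130.3 N down at 4.46 m → arm 4.46 m, τ = 130.3 × 4.46 = 581.1 N·m clockwise.
Hanging mass: 47 × 9.8 = 460.6 N down at 2.83 m → arm 2.83 m, τ = 460.6 × 2.83 = 1303 N·m clockwise.
Net load moment about support A = 5798 N·m clockwise.
Reaction R at support B is upward at 6.25 m, arm 6.25 m → moment R × 6.25 counterclockwise.
Setting net torque to zero: R × 6.25 = 5798 → R = 928 N.

R_B ≈ 928 N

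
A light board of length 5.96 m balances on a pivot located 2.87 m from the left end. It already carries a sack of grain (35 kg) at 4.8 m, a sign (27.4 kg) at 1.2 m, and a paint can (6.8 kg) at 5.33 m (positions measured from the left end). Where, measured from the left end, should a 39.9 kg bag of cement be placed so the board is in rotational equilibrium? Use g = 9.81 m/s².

About the pivot (at 2.87 m from the left end):
Sack of grain: 35 × 9.81 = 343.4 N down at 4.8 m → arm 1.93 m, τ = 343.4 × 1.93 = 662.8 N·m clockwise.
Sign: 27.4 × 9.81 = 268.8 N down at 1.2 m → arm 1.67 m, τ = 268.8 × 1.67 = 448.9 N·m counterclockwise.
Paint can: 6.8 × 9.81 = 66.71 N down at 5.33 m → arm 2.46 m, τ = 66.71 × 2.46 = 164.1 N·m clockwise.
Net moment of existing loads = 378 N·m clockwise.
The bag of cement weighs 39.9 × 9.81 = 391.4 N and must supply an equal counterclockwise moment, so its lever arm about the pivot is 378 / 391.4 = 0.966 m.
That puts it at 2.87 − 0.966 = 1.9 m from the left end.

x ≈ 1.9 m from the left end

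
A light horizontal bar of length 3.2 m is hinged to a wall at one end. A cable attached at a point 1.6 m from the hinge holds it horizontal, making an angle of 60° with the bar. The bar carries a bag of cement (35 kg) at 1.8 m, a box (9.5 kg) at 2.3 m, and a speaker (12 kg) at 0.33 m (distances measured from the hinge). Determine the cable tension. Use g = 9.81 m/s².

T ≈ 629 N

Take moments about the hinge.
Bag of cement: 35 × 9.81 = 343.4 N down at 1.8 m → arm 1.8 m, τ = 343.4 × 1.8 = 618.1 N·m clockwise.
Box: 9.5 × 9.81 = 93.2 N down at 2.3 m → arm 2.3 m, τ = 93.2 × 2.3 = 214.4 N·m clockwise.
Speaker: 12 × 9.81 = 117.7 N down at 0.33 m → arm 0.33 m, τ = 117.7 × 0.33 = 38.84 N·m clockwise.
Total clockwise load moment = 871.3 N·m.
The cable tension T acts at 1.6 m; only its component perpendicular to the bar, T sinθ, produces torque. sin 60° = 0.866.
Στ = 0 ⇒ T × 1.6 × 0.866 = 871.3 ⇒ T = 871.3 / 1.386 = 629 N.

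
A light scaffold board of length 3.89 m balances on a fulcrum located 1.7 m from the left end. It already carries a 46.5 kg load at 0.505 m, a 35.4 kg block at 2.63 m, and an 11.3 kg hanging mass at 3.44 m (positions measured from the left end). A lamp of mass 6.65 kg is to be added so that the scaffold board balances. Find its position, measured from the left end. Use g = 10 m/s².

x ≈ 2.15 m from the left end

Taking torques about the fulcrum (at 1.7 m from the left end):
Load: 46.5 × 10 = 465 N down at 0.505 m → arm 1.195 m, τ = 465 × 1.195 = 555.7 N·m counterclockwise.
Block: 35.4 × 10 = 354 N down at 2.63 m → arm 0.93 m, τ = 354 × 0.93 = 329.2 N·m clockwise.
Hanging mass: 11.3 × 10 = 113 N down at 3.44 m → arm 1.74 m, τ = 113 × 1.74 = 196.6 N·m clockwise.
Net moment of existing loads = 29.9 N·m counterclockwise.
The lamp weighs 6.65 × 10 = 66.5 N and must supply an equal clockwise moment, so its lever arm about the fulcrum is 29.9 / 66.5 = 0.45 m.
That puts it at 1.7 + 0.45 = 2.15 m from the left end.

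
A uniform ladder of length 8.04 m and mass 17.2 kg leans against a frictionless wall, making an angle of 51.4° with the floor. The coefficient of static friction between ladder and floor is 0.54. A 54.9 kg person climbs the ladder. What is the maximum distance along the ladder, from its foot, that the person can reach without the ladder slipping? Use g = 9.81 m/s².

d ≈ 5.88 m

Take moments about the foot of the ladder.
Ladder weight 17.2×9.81 = 168.7 N acts at 4.02 m along the ladder; its horizontal arm is 4.02·cos51.4° = 2.508 m → τ = 423.1 N·m clockwise.
Person weight 54.9×9.81 = 538.6 N at distance d → arm d·cos51.4° → τ = 538.6·d·0.6239 clockwise.
Wall normal N at the top has arm L sinθ = 6.283 m counterclockwise, so Στ = 0 gives N·6.283 = 423.1 + 336·d.
ΣFy = 0 ⇒ N_floor = 707.3 N, so the maximum friction is μ_s·N_floor = 0.54×707.3 = 381.9 N. ΣFx = 0 ⇒ N_wall = f, so at the slipping point N = 381.9 N.
Substituting: 381.9×6.283 = 423.1 + 336·d ⇒ d = (2399 − 423.1) / 336 = 5.88 m.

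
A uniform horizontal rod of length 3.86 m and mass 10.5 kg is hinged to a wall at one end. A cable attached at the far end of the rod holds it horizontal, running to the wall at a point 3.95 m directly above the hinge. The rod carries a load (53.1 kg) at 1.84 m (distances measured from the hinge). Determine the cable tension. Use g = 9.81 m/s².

T ≈ 419 N

Sum moments about the hinge (the unknown hinge reaction has zero arm there).
Beam weight: 10.5 × 9.81 = 103 N down at 1.93 m → arm 1.93 m, τ = 103 × 1.93 = 198.8 N·m clockwise.
Load: 53.1 × 9.81 = 520.9 N down at 1.84 m → arm 1.84 m, τ = 520.9 × 1.84 = 958.5 N·m clockwise.
Total clockwise load moment = 1157 N·m.
The cable tension T acts at 3.86 m; only its component perpendicular to the rod, T sinθ, produces torque. sinθ = h/√(h²+d²) = 3.95/√(3.95²+3.86²) = 0.7152.
Setting net torque to zero: T × 3.86 × 0.7152 = 1157 → T = 1157 / 2.761 = 419 N.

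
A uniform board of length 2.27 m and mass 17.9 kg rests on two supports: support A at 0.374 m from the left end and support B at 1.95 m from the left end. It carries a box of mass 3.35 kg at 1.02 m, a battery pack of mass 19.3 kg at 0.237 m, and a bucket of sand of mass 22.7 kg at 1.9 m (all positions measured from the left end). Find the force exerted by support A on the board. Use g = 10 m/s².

About support B:
Beam weight: 17.9 × 10 = 179 N down at 1.135 m → arm 0.815 m, τ = 179 × 0.815 = 145.9 N·m counterclockwise.
Box: 3.35 × 10 = 33.5 N down at 1.02 m → arm 0.93 m, τ = 33.5 × 0.93 = 31.16 N·m counterclockwise.
Battery pack: 19.3 × 10 = 193 N down at 0.237 m → arm 1.713 m, τ = 193 × 1.713 = 330.6 N·m counterclockwise.
Bucket of sand: 22.7 × 10 = 227 N down at 1.9 m → arm 0.05 m, τ = 227 × 0.05 = 11.35 N·m counterclockwise.
Net load moment about support B = 519 N·m counterclockwise.
Reaction R at support A is upward at 0.374 m, arm 1.576 m → moment R × 1.576 clockwise.
Balancing moments: R × 1.576 = 519, giving R = 329 N.

R_A ≈ 329 N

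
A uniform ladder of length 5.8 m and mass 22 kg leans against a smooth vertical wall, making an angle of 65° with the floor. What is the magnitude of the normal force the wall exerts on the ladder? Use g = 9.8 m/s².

N_wall ≈ 50.3 N

Taking torques about the foot of the ladder:
Ladder weight 22×9.8 = 215.6 N acts at 2.9 m along the ladder; its horizontal arm is 2.9·cos65° = 1.226 m → τ = 264.3 N·m clockwise.
Wall normal N acts horizontally at the top; its moment arm is the height L sinθ = 5.8·sin65° = 5.257 m, counterclockwise.
Στ = 0 ⇒ N × 5.257 = 264.3 ⇒ N = 50.3 N.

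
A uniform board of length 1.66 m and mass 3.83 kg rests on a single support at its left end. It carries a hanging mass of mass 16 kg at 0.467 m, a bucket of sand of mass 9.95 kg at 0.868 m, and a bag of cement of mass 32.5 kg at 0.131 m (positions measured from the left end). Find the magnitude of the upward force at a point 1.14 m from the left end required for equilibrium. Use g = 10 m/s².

Taking torques about the left end:
Beam weight: 3.83 × 10 = 38.3 N down at 0.83 m → arm 0.83 m, τ = 38.3 × 0.83 = 31.79 N·m clockwise.
Hanging mass: 16 × 10 = 160 N down at 0.467 m → arm 0.467 m, τ = 160 × 0.467 = 74.72 N·m clockwise.
Bucket of sand: 9.95 × 10 = 99.5 N down at 0.868 m → arm 0.868 m, τ = 99.5 × 0.868 = 86.37 N·m clockwise.
Bag of cement: 32.5 × 10 = 325 N down at 0.131 m → arm 0.131 m, τ = 325 × 0.131 = 42.58 N·m clockwise.
Net moment of the loads = 235.5 N·m clockwise.
The upward force F acts at a point 1.14 m from the left end, arm 1.14 m, giving F × 1.14 counterclockwise.
For rotational equilibrium, F × 1.14 = 235.5, so F = 235.5 / 1.14 = 207 N.

F ≈ 207 N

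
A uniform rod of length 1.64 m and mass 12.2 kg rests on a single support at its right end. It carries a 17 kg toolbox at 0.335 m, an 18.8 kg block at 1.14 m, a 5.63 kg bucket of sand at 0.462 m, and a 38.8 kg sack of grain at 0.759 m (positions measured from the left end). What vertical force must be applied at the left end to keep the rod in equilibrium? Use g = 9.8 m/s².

Taking torques about the right end:
Beam weight: 12.2 × 9.8 = 119.6 N down at 0.82 m → arm 0.82 m, τ = 119.6 × 0.82 = 98.07 N·m counterclockwise.
Toolbox: 17 × 9.8 = 166.6 N down at 0.335 m → arm 1.305 m, τ = 166.6 × 1.305 = 217.4 N·m counterclockwise.
Block: 18.8 × 9.8 = 184.2 N down at 1.14 m → arm 0.5 m, τ = 184.2 × 0.5 = 92.1 N·m counterclockwise.
Bucket of sand: 5.63 × 9.8 = 55.17 N down at 0.462 m → arm 1.178 m, τ = 55.17 × 1.178 = 64.99 N·m counterclockwise.
Sack of grain: 38.8 × 9.8 = 380.2 N down at 0.759 m → arm 0.881 m, τ = 380.2 × 0.881 = 335 N·m counterclockwise.
Net moment of the loads = 807.6 N·m counterclockwise.
The upward force F acts at the left end, arm 1.64 m, giving F × 1.64 clockwise.
Balancing moments: F × 1.64 = 807.6, giving F = 807.6 / 1.64 = 492 N.

F ≈ 492 N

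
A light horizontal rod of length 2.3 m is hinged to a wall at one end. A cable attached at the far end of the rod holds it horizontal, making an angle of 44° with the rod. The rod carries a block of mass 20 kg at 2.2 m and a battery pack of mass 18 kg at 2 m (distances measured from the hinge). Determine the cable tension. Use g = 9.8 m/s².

T ≈ 491 N

Sum moments about the hinge (the unknown hinge reaction has zero arm there).
Block: 20 × 9.8 = 196 N down at 2.2 m → arm 2.2 m, τ = 196 × 2.2 = 431.2 N·m clockwise.
Battery pack: 18 × 9.8 = 176.4 N down at 2 m → arm 2 m, τ = 176.4 × 2 = 352.8 N·m clockwise.
Total clockwise load moment = 784 N·m.
The cable tension T acts at 2.3 m; only its component perpendicular to the rod, T sinθ, produces torque. sin 44° = 0.6947.
Στ = 0 ⇒ T × 2.3 × 0.6947 = 784 ⇒ T = 784 / 1.598 = 491 N.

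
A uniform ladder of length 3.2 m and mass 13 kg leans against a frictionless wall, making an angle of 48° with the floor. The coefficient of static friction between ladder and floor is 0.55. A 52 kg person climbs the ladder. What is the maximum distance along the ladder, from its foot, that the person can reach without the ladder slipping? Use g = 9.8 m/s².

Choose the foot of the ladder as the axis so the floor normal and friction both act there and drop out.
Ladder weight 13×9.8 = 127.4 N acts at 1.6 m along the ladder; its horizontal arm is 1.6·cos48° = 1.071 m → τ = 136.4 N·m clockwise.
Person weight 52×9.8 = 509.6 N at distance d → arm d·cos48° → τ = 509.6·d·0.6691 clockwise.
Wall normal N at the top has arm L sinθ = 2.378 m counterclockwise, so Στ = 0 gives N·2.378 = 136.4 + 341·d.
ΣFy = 0 ⇒ N_floor = 637 N, so the maximum friction is μ_s·N_floor = 0.55×637 = 350.4 N. ΣFx = 0 ⇒ N_wall = f, so at the slipping point N = 350.4 N.
Substituting: 350.4×2.378 = 136.4 + 341·d ⇒ d = (833.3 − 136.4) / 341 = 2.04 m.

d ≈ 2.04 m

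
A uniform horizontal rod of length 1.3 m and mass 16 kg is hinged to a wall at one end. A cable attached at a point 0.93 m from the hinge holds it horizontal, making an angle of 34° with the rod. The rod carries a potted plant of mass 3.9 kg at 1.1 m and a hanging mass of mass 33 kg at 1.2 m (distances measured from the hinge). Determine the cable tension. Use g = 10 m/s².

T ≈ 1040 N

Take moments about the hinge.
Beam weight: 16 × 10 = 160 N down at 0.65 m → arm 0.65 m, τ = 160 × 0.65 = 104 N·m clockwise.
Potted plant: 3.9 × 10 = 39 N down at 1.1 m → arm 1.1 m, τ = 39 × 1.1 = 42.9 N·m clockwise.
Hanging mass: 33 × 10 = 330 N down at 1.2 m → arm 1.2 m, τ = 330 × 1.2 = 396 N·m clockwise.
Total clockwise load moment = 542.9 N·m.
The cable tension T acts at 0.93 m; only its component perpendicular to the rod, T sinθ, produces torque. sin 34° = 0.5592.
Setting net torque to zero: T × 0.93 × 0.5592 = 542.9 → T = 542.9 / 0.5201 = 1040 N.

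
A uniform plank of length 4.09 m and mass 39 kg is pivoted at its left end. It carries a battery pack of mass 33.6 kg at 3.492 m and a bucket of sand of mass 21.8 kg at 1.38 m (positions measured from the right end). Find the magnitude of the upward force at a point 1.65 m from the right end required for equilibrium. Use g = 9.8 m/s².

Sum moments about the left end (the unknown pivot reaction has zero arm there).
Beam weight: 39 × 9.8 = 382.2 N down at 2.045 m → arm 2.045 m, τ = 382.2 × 2.045 = 781.6 N·m clockwise.
Battery pack: 33.6 × 9.8 = 329.3 N down at 3.492 m → arm 0.598 m, τ = 329.3 × 0.598 = 196.9 N·m clockwise.
Bucket of sand: 21.8 × 9.8 = 213.6 N down at 1.38 m → arm 2.71 m, τ = 213.6 × 2.71 = 578.9 N·m clockwise.
Net moment of the loads = 1557 N·m clockwise.
The upward force F acts at a point 1.65 m from the right end, arm 2.44 m, giving F × 2.44 counterclockwise.
Setting net torque to zero: F × 2.44 = 1557 → F = 1557 / 2.44 = 638 N.

F ≈ 638 N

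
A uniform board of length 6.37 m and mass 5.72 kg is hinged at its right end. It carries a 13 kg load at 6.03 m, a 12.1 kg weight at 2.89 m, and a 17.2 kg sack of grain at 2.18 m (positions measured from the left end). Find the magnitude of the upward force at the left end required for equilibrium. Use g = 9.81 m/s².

F ≈ 211 N

Sum moments about the right end (the unknown pivot reaction has zero arm there).
Beam weight: 5.72 × 9.81 = 56.11 N down at 3.185 m → arm 3.185 m, τ = 56.11 × 3.185 = 178.7 N·m counterclockwise.
Load: 13 × 9.81 = 127.5 N down at 6.03 m → arm 0.34 m, τ = 127.5 × 0.34 = 43.35 N·m counterclockwise.
Weight: 12.1 × 9.81 = 118.7 N down at 2.89 m → arm 3.48 m, τ = 118.7 × 3.48 = 413.1 N·m counterclockwise.
Sack of grain: 17.2 × 9.81 = 168.7 N down at 2.18 m → arm 4.19 m, τ = 168.7 × 4.19 = 706.9 N·m counterclockwise.
Net moment of the loads = 1342 N·m counterclockwise.
The upward force F acts at the left end, arm 6.37 m, giving F × 6.37 clockwise.
Balancing moments: F × 6.37 = 1342, giving F = 1342 / 6.37 = 211 N.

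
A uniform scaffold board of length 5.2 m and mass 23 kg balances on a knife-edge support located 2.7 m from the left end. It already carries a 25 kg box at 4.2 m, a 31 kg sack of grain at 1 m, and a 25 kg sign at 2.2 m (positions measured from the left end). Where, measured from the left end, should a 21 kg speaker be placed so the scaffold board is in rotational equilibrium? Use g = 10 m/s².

Taking torques about the knife-edge support (at 2.7 m from the left end):
Beam weight: 23 × 10 = 230 N down at 2.6 m → arm 0.1 m, τ = 230 × 0.1 = 23 N·m counterclockwise.
Box: 25 × 10 = 250 N down at 4.2 m → arm 1.5 m, τ = 250 × 1.5 = 375 N·m clockwise.
Sack of grain: 31 × 10 = 310 N down at 1 m → arm 1.7 m, τ = 310 × 1.7 = 527 N·m counterclockwise.
Sign: 25 × 10 = 250 N down at 2.2 m → arm 0.5 m, τ = 250 × 0.5 = 125 N·m counterclockwise.
Net moment of existing loads = 300 N·m counterclockwise.
The speaker weighs 21 × 10 = 210 N and must supply an equal clockwise moment, so its lever arm about the knife-edge support is 300 / 210 = 1.43 m.
That puts it at 2.7 + 1.43 = 4.13 m from the left end.

x ≈ 4.13 m from the left end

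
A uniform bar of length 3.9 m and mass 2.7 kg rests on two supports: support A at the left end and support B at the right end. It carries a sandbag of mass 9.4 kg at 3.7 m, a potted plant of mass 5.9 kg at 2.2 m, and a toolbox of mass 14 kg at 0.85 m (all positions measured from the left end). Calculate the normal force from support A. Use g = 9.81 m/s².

Choose support B as the axis so its reaction then has zero moment arm.
Beam weight: 2.7 × 9.81 = 26.49 N down at 1.95 m → arm 1.95 m, τ = 26.49 × 1.95 = 51.66 N·m counterclockwise.
Sandbag: 9.4 × 9.81 = 92.21 N down at 3.7 m → arm 0.2 m, τ = 92.21 × 0.2 = 18.44 N·m counterclockwise.
Potted plant: 5.9 × 9.81 = 57.88 N down at 2.2 m → arm 1.7 m, τ = 57.88 × 1.7 = 98.4 N·m counterclockwise.
Toolbox: 14 × 9.81 = 137.3 N down at 0.85 m → arm 3.05 m, τ = 137.3 × 3.05 = 418.8 N·m counterclockwise.
Net load moment about support B = 587.3 N·m counterclockwise.
Reaction R at support A is upward at 0 m, arm 3.9 m → moment R × 3.9 clockwise.
Balancing moments: R × 3.9 = 587.3, giving R = 151 N.

R_A ≈ 151 N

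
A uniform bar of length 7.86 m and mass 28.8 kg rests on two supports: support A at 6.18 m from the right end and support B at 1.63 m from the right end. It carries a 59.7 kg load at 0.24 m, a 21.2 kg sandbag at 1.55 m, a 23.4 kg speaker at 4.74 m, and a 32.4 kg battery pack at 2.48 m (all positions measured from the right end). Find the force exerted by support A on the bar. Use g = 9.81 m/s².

R_A ≈ 177 N

Taking torques about support B:
Beam weight: 28.8 × 9.81 = 282.5 N down at 3.93 m → arm 2.3 m, τ = 282.5 × 2.3 = 649.8 N·m counterclockwise.
Load: 59.7 × 9.81 = 585.7 N down at 0.24 m → arm 1.39 m, τ = 585.7 × 1.39 = 814.1 N·m clockwise.
Sandbag: 21.2 × 9.81 = 208 N down at 1.55 m → arm 0.08 m, τ = 208 × 0.08 = 16.64 N·m clockwise.
Speaker: 23.4 × 9.81 = 229.6 N down at 4.74 m → arm 3.11 m, τ = 229.6 × 3.11 = 714.1 N·m counterclockwise.
Battery pack: 32.4 × 9.81 = 317.8 N down at 2.48 m → arm 0.85 m, τ = 317.8 × 0.85 = 270.1 N·m counterclockwise.
Net load moment about support B = 803.3 N·m counterclockwise.
Reaction R at support A is upward at 6.18 m, arm 4.55 m → moment R × 4.55 clockwise.
Setting net torque to zero: R × 4.55 = 803.3 → R = 177 N.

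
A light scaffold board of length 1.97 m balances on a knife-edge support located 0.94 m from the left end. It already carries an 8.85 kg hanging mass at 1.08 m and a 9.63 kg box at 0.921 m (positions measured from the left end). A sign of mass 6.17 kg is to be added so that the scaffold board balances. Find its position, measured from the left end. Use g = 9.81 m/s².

About the knife-edge support (at 0.94 m from the left end):
Hanging mass: 8.85 × 9.81 = 86.82 N down at 1.08 m → arm 0.14 m, τ = 86.82 × 0.14 = 12.15 N·m clockwise.
Box: 9.63 × 9.81 = 94.47 N down at 0.921 m → arm 0.019 m, τ = 94.47 × 0.019 = 1.795 N·m counterclockwise.
Net moment of existing loads = 10.36 N·m clockwise.
The sign weighs 6.17 × 9.81 = 60.53 N and must supply an equal counterclockwise moment, so its lever arm about the knife-edge support is 10.36 / 60.53 = 0.171 m.
That puts it at 0.94 − 0.171 = 0.769 m from the left end.

x ≈ 0.769 m from the left end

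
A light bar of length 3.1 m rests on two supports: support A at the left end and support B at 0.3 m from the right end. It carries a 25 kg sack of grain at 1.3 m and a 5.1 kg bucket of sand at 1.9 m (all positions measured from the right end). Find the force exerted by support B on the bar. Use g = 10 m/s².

R_B ≈ 183 N

Choose support A as the axis so its reaction then has zero moment arm.
Sack of grain: 25 × 10 = 250 N down at 1.3 m → arm 1.8 m, τ = 250 × 1.8 = 450 N·m clockwise.
Bucket of sand: 5.1 × 10 = 51 N down at 1.9 m → arm 1.2 m, τ = 51 × 1.2 = 61.2 N·m clockwise.
Net load moment about support A = 511.2 N·m clockwise.
Reaction R at support B is upward at 0.3 m, arm 2.8 m → moment R × 2.8 counterclockwise.
Στ = 0 ⇒ R × 2.8 = 511.2 ⇒ R = 183 N.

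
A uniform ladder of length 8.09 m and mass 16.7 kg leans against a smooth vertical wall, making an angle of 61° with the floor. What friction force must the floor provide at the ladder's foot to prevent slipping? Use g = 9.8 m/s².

f ≈ 45.4 N

Choose the foot of the ladder as the axis so the floor normal and friction both act there and drop out.
Ladder weight 16.7×9.8 = 163.7 N acts at 4.045 m along the ladder; its horizontal arm is 4.045·cos61° = 1.961 m → τ = 321 N·m clockwise.
Wall normal N acts horizontally at the top; its moment arm is the height L sinθ = 8.09·sin61° = 7.076 m, counterclockwise.
For rotational equilibrium, N × 7.076 = 321, so N = 45.4 N.
ΣFx = 0: friction at the foot balances the wall's push, so f = N_wall = 45.4 N.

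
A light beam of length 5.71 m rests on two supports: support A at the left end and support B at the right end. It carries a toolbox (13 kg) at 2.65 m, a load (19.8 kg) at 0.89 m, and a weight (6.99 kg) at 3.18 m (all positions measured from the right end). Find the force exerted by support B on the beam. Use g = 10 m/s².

R_B ≈ 268 N

Choose support A as the axis so its reaction then has zero moment arm.
Toolbox: 13 × 10 = 130 N down at 2.65 m → arm 3.06 m, τ = 130 × 3.06 = 397.8 N·m clockwise.
Load: 19.8 × 10 = 198 N down at 0.89 m → arm 4.82 m, τ = 198 × 4.82 = 954.4 N·m clockwise.
Weight: 6.99 × 10 = 69.9 N down at 3.18 m → arm 2.53 m, τ = 69.9 × 2.53 = 176.8 N·m clockwise.
Net load moment about support A = 1529 N·m clockwise.
Reaction R at support B is upward at 0 m, arm 5.71 m → moment R × 5.71 counterclockwise.
Balancing moments: R × 5.71 = 1529, giving R = 268 N.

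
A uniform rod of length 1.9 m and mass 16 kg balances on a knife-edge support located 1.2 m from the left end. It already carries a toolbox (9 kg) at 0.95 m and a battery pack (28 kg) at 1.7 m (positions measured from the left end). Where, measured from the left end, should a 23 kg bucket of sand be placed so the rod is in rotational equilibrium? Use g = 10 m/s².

Take moments about the knife-edge support (at 1.2 m from the left end).
Beam weight: 16 × 10 = 160 N down at 0.95 m → arm 0.25 m, τ = 160 × 0.25 = 40 N·m counterclockwise.
Toolbox: 9 × 10 = 90 N down at 0.95 m → arm 0.25 m, τ = 90 × 0.25 = 22.5 N·m counterclockwise.
Battery pack: 28 × 10 = 280 N down at 1.7 m → arm 0.5 m, τ = 280 × 0.5 = 140 N·m clockwise.
Net moment of existing loads = 77.5 N·m clockwise.
The bucket of sand weighs 23 × 10 = 230 N and must supply an equal counterclockwise moment, so its lever arm about the knife-edge support is 77.5 / 230 = 0.337 m.
That puts it at 1.2 − 0.337 = 0.863 m from the left end.

x ≈ 0.863 m from the left end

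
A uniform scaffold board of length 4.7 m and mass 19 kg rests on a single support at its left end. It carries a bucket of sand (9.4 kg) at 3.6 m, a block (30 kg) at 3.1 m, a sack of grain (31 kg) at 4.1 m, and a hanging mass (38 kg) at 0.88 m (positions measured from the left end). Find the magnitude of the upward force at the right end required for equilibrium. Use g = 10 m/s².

F ≈ 706 N

Taking torques about the left end:
Beam weight: 19 × 10 = 190 N down at 2.35 m → arm 2.35 m, τ = 190 × 2.35 = 446.5 N·m clockwise.
Bucket of sand: 9.4 × 10 = 94 N down at 3.6 m → arm 3.6 m, τ = 94 × 3.6 = 338.4 N·m clockwise.
Block: 30 × 10 = 300 N down at 3.1 m → arm 3.1 m, τ = 300 × 3.1 = 930 N·m clockwise.
Sack of grain: 31 × 10 = 310 N down at 4.1 m → arm 4.1 m, τ = 310 × 4.1 = 1271 N·m clockwise.
Hanging mass: 38 × 10 = 380 N down at 0.88 m → arm 0.88 m, τ = 380 × 0.88 = 334.4 N·m clockwise.
Net moment of the loads = 3320 N·m clockwise.
The upward force F acts at the right end, arm 4.7 m, giving F × 4.7 counterclockwise.
Balancing moments: F × 4.7 = 3320, giving F = 3320 / 4.7 = 706 N.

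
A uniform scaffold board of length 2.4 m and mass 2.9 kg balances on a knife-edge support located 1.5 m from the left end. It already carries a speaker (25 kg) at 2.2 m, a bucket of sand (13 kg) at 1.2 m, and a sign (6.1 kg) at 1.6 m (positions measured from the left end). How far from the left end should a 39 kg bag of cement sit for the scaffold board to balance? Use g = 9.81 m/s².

x ≈ 1.16 m from the left end

Sum moments about the knife-edge support (at 1.5 m from the left end) (the support reaction has zero arm there).
Beam weight: 2.9 × 9.81 = 28.45 N down at 1.2 m → arm 0.3 m, τ = 28.45 × 0.3 = 8.535 N·m counterclockwise.
Speaker: 25 × 9.81 = 245.2 N down at 2.2 m → arm 0.7 m, τ = 245.2 × 0.7 = 171.6 N·m clockwise.
Bucket of sand: 13 × 9.81 = 127.5 N down at 1.2 m → arm 0.3 m, τ = 127.5 × 0.3 = 38.25 N·m counterclockwise.
Sign: 6.1 × 9.81 = 59.84 N down at 1.6 m → arm 0.1 m, τ = 59.84 × 0.1 = 5.984 N·m clockwise.
Net moment of existing loads = 130.8 N·m clockwise.
The bag of cement weighs 39 × 9.81 = 382.6 N and must supply an equal counterclockwise moment, so its lever arm about the knife-edge support is 130.8 / 382.6 = 0.342 m.
That puts it at 1.5 − 0.342 = 1.16 m from the left end.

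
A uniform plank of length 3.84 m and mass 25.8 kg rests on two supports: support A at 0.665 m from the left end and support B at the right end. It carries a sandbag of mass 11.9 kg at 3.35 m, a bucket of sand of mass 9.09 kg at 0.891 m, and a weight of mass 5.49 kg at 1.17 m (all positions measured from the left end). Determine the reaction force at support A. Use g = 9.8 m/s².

Taking torques about support B:
Beam weight: 25.8 × 9.8 = 252.8 N down at 1.92 m → arm 1.92 m, τ = 252.8 × 1.92 = 485.4 N·m counterclockwise.
Sandbag: 11.9 × 9.8 = 116.6 N down at 3.35 m → arm 0.49 m, τ = 116.6 × 0.49 = 57.13 N·m counterclockwise.
Bucket of sand: 9.09 × 9.8 = 89.08 N down at 0.891 m → arm 2.949 m, τ = 89.08 × 2.949 = 262.7 N·m counterclockwise.
Weight: 5.49 × 9.8 = 53.8 N down at 1.17 m → arm 2.67 m, τ = 53.8 × 2.67 = 143.6 N·m counterclockwise.
Net load moment about support B = 948.8 N·m counterclockwise.
Reaction R at support A is upward at 0.665 m, arm 3.175 m → moment R × 3.175 clockwise.
Balancing moments: R × 3.175 = 948.8, giving R = 299 N.

R_A ≈ 299 N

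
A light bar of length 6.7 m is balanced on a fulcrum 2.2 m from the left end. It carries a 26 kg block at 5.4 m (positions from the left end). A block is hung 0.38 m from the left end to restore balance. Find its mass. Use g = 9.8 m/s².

m ≈ 45.7 kg

Taking torques about the fulcrum (at 2.2 m from the left end):
Block: 26 × 9.8 = 254.8 N down at 5.4 m → arm 3.2 m, τ = 254.8 × 3.2 = 815.4 N·m clockwise.
Net moment of known loads = 815.4 N·m clockwise.
An unknown mass m at 0.38 m has arm 1.82 m; its moment is m·g·1.82 counterclockwise.
Balancing moments: m × 9.8 × 1.82 = 815.4, giving m = 815.4 / (9.8 × 1.82) = 45.7 kg.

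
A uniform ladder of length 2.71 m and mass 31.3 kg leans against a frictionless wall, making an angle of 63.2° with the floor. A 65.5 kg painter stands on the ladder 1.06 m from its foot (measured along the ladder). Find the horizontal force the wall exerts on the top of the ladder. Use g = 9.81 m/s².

Taking torques about the foot of the ladder:
Ladder weight 31.3×9.81 = 307.1 N acts at 1.355 m along the ladder; its horizontal arm is 1.355·cos63.2° = 0.6109 m → τ = 187.6 N·m clockwise.
Painter: 65.5×9.81 = 642.6 N at 1.06 m → arm 0.4779 m → τ = 307.1 N·m clockwise.
Wall normal N acts horizontally at the top; its moment arm is the height L sinθ = 2.71·sin63.2° = 2.419 m, counterclockwise.
Στ = 0 ⇒ N × 2.419 = 494.7 ⇒ N = 205 N.

N_wall ≈ 205 N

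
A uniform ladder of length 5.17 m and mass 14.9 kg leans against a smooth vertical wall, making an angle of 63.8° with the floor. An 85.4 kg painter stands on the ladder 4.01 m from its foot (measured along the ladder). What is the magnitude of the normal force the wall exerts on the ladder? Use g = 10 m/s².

About the foot of the ladder:
Ladder weight 14.9×10 = 149 N acts at 2.585 m along the ladder; its horizontal arm is 2.585·cos63.8° = 1.141 m → τ = 170 N·m clockwise.
Painter: 85.4×10 = 854 N at 4.01 m → arm 1.77 m → τ = 1512 N·m clockwise.
Wall normal N acts horizontally at the top; its moment arm is the height L sinθ = 5.17·sin63.8° = 4.639 m, counterclockwise.
Balancing moments: N × 4.639 = 1682, giving N = 363 N.

N_wall ≈ 363 N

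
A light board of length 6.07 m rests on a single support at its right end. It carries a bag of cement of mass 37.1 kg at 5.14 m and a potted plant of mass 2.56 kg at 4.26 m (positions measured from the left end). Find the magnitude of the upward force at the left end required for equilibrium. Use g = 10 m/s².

F ≈ 64.5 N

Sum moments about the right end (the unknown pivot reaction has zero arm there).
Bag of cement: 37.1 × 10 = 371 N down at 5.14 m → arm 0.93 m, τ = 371 × 0.93 = 345 N·m counterclockwise.
Potted plant: 2.56 × 10 = 25.6 N down at 4.26 m → arm 1.81 m, τ = 25.6 × 1.81 = 46.34 N·m counterclockwise.
Net moment of the loads = 391.3 N·m counterclockwise.
The upward force F acts at the left end, arm 6.07 m, giving F × 6.07 clockwise.
Balancing moments: F × 6.07 = 391.3, giving F = 391.3 / 6.07 = 64.5 N.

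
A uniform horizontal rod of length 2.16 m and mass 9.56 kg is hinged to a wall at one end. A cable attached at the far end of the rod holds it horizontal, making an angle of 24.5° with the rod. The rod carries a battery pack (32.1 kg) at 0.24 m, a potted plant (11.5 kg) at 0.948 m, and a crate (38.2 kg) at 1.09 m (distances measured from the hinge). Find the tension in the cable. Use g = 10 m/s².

Take moments about the hinge.
Beam weight: 9.56 × 10 = 95.6 N down at 1.08 m → arm 1.08 m, τ = 95.6 × 1.08 = 103.2 N·m clockwise.
Battery pack: 32.1 × 10 = 321 N down at 0.24 m → arm 0.24 m, τ = 321 × 0.24 = 77.04 N·m clockwise.
Potted plant: 11.5 × 10 = 115 N down at 0.948 m → arm 0.948 m, τ = 115 × 0.948 = 109 N·m clockwise.
Crate: 38.2 × 10 = 382 N down at 1.09 m → arm 1.09 m, τ = 382 × 1.09 = 416.4 N·m clockwise.
Total clockwise load moment = 705.6 N·m.
The cable tension T acts at 2.16 m; only its component perpendicular to the rod, T sinθ, produces torque. sin 24.5° = 0.4147.
Στ = 0 ⇒ T × 2.16 × 0.4147 = 705.6 ⇒ T = 705.6 / 0.8958 = 788 N.

T ≈ 788 N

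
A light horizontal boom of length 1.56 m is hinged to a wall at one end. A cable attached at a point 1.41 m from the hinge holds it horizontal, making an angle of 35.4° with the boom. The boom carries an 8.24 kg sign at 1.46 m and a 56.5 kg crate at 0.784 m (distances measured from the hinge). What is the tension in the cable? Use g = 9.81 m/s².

Choose the hinge as the axis so the unknown hinge reaction has zero arm there.
Sign: 8.24 × 9.81 = 80.83 N down at 1.46 m → arm 1.46 m, τ = 80.83 × 1.46 = 118 N·m clockwise.
Crate: 56.5 × 9.81 = 554.3 N down at 0.784 m → arm 0.784 m, τ = 554.3 × 0.784 = 434.6 N·m clockwise.
Total clockwise load moment = 552.6 N·m.
The cable tension T acts at 1.41 m; only its component perpendicular to the boom, T sinθ, produces torque. sin 35.4° = 0.5793.
For rotational equilibrium, T × 1.41 × 0.5793 = 552.6, so T = 552.6 / 0.8168 = 677 N.

T ≈ 677 N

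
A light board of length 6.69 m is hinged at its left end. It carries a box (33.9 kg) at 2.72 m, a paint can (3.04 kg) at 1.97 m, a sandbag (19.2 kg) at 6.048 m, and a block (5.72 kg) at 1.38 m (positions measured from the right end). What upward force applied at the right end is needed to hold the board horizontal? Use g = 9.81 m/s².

F ≈ 281 N

Taking torques about the left end:
Box: 33.9 × 9.81 = 332.6 N down at 2.72 m → arm 3.97 m, τ = 332.6 × 3.97 = 1320 N·m clockwise.
Paint can: 3.04 × 9.81 = 29.82 N down at 1.97 m → arm 4.72 m, τ = 29.82 × 4.72 = 140.8 N·m clockwise.
Sandbag: 19.2 × 9.81 = 188.4 N down at 6.048 m → arm 0.642 m, τ = 188.4 × 0.642 = 121 N·m clockwise.
Block: 5.72 × 9.81 = 56.11 N down at 1.38 m → arm 5.31 m, τ = 56.11 × 5.31 = 297.9 N·m clockwise.
Net moment of the loads = 1880 N·m clockwise.
The upward force F acts at the right end, arm 6.69 m, giving F × 6.69 counterclockwise.
Balancing moments: F × 6.69 = 1880, giving F = 1880 / 6.69 = 281 N.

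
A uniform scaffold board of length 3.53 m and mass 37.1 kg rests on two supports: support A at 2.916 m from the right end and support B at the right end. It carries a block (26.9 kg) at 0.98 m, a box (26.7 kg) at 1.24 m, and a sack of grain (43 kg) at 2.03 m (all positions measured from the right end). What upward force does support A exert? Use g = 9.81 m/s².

About support B:
Beam weight: 37.1 × 9.81 = 364 N down at 1.765 m → arm 1.765 m, τ = 364 × 1.765 = 642.5 N·m counterclockwise.
Block: 26.9 × 9.81 = 263.9 N down at 0.98 m → arm 0.98 m, τ = 263.9 × 0.98 = 258.6 N·m counterclockwise.
Box: 26.7 × 9.81 = 261.9 N down at 1.24 m → arm 1.24 m, τ = 261.9 × 1.24 = 324.8 N·m counterclockwise.
Sack of grain: 43 × 9.81 = 421.8 N down at 2.03 m → arm 2.03 m, τ = 421.8 × 2.03 = 856.3 N·m counterclockwise.
Net load moment about support B = 2082 N·m counterclockwise.
Reaction R at support A is upward at 2.916 m, arm 2.916 m → moment R × 2.916 clockwise.
Balancing moments: R × 2.916 = 2082, giving R = 714 N.

R_A ≈ 714 N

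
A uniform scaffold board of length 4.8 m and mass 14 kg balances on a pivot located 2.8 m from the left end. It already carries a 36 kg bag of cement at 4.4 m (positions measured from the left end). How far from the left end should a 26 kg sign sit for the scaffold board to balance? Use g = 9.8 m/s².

x ≈ 0.8 m from the left end

Choose the pivot (at 2.8 m from the left end) as the axis so the support reaction has zero arm there.
Beam weight: 14 × 9.8 = 137.2 N down at 2.4 m → arm 0.4 m, τ = 137.2 × 0.4 = 54.88 N·m counterclockwise.
Bag of cement: 36 × 9.8 = 352.8 N down at 4.4 m → arm 1.6 m, τ = 352.8 × 1.6 = 564.5 N·m clockwise.
Net moment of existing loads = 509.6 N·m clockwise.
The sign weighs 26 × 9.8 = 254.8 N and must supply an equal counterclockwise moment, so its lever arm about the pivot is 509.6 / 254.8 = 2 m.
That puts it at 2.8 − 2 = 0.8 m from the left end.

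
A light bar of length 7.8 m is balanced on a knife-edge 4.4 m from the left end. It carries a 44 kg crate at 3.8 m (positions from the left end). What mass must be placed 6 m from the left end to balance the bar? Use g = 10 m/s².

m ≈ 16.5 kg

Take moments about the knife-edge (at 4.4 m from the left end).
Crate: 44 × 10 = 440 N down at 3.8 m → arm 0.6 m, τ = 440 × 0.6 = 264 N·m counterclockwise.
Net moment of known loads = 264 N·m counterclockwise.
An unknown mass m at 6 m has arm 1.6 m; its moment is m·g·1.6 clockwise.
Setting net torque to zero: m × 10 × 1.6 = 264 → m = 264 / (10 × 1.6) = 16.5 kg.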